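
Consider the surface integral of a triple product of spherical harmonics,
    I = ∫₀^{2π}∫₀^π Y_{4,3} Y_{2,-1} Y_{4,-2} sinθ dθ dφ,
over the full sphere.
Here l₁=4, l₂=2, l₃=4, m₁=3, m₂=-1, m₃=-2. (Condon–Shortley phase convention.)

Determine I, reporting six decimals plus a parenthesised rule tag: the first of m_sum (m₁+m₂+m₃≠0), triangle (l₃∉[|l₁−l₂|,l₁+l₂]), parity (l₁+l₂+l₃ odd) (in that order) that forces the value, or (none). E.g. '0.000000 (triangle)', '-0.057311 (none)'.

Rules hold: Σm=0, L=10 even, 2≤4≤6.
N = 9·5·9 = 405
Δ = 2!·6!·2!/11! = 1/13860
Racah Σ t=0..2: t=0:+1/192 t=1:−1/36 t=2:+1/192 = -5/288
⇒ 3j(4 2 4; 0 0 0)² = 20/693, sgn -1
Racah Σ t=0..1: t=0:+1/240 t=1:−1/1440 = 1/288
⇒ 3j(4 2 4; 3 -1 -2)² = 5/132, sgn +1
4πI² = N·(3j₀)²·(3jₘ)² = 375/847
I = -1·√(0.442739/4π) = -0.18770204
No selection rule forces the value: the integral is nonzero (none).

-0.187702 (none)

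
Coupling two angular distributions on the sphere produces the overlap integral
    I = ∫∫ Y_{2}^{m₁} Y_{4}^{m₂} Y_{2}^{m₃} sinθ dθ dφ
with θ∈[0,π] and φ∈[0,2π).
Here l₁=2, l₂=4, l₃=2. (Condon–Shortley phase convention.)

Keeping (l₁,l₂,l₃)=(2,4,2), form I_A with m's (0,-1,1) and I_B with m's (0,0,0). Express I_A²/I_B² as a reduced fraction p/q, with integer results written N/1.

5/6

Shared (l₁,l₂,l₃)=(2,4,2): N and (l;000)² cancel in I_A²/I_B².
A: Δ = 4!·0!·4!/9! = 1/630; Racah Σ t=2..2: t=2:+1/24 = 1/24; ⇒ 3j(2 4 2; 0 -1 1)² = 1/21, sgn -1
B: Δ = 4!·0!·4!/9! = 1/630; Racah Σ t=2..2: t=2:+1/16 = 1/16; ⇒ 3j(2 4 2; 0 0 0)² = 2/35, sgn +1
I_A²/I_B² = (1/21)/(2/35) = 5/6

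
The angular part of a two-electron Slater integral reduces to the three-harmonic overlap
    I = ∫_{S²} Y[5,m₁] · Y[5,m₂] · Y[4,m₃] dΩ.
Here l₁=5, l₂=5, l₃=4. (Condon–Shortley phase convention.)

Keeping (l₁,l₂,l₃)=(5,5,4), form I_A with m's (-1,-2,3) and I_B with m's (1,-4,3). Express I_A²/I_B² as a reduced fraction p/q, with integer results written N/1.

1/12

l's match ⇒ only the (l;m) 3-j factors differ between A and B.
A: triangle coeff Δ(5,5,4) = 1/3153150; Σ_t [2,3]: t=2:+1/6912 t=3:−1/5184 = -1/20736; (3j)²=5/2574 [(5 5 4; -1 -2 3)], sign=+1
B: triangle coeff Δ(5,5,4) = 1/3153150; Σ_t [0,1]: t=0:+1/103680 t=1:−1/17280 = -1/20736; (3j)²=10/429 [(5 5 4; 1 -4 3)], sign=+1
I_A²/I_B² = (5/2574)/(10/429) = 1/12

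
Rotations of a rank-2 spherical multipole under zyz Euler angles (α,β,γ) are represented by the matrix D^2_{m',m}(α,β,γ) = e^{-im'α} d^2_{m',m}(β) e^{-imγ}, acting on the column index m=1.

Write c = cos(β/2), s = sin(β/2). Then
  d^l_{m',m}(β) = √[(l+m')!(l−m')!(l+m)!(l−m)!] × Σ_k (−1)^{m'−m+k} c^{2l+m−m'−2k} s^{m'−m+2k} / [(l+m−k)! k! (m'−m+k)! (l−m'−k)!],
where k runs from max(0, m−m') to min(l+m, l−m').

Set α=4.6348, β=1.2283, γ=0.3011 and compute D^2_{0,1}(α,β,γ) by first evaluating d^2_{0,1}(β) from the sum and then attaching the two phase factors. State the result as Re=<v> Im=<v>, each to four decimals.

Re=0.3700 Im=-0.1149

First d^2_{0,1}(β=1.2283), then the phase factors e^{-i(0)α} and e^{-i(1)γ}:
c=cos(1.228300/2)=0.817264, s=sin(1.228300/2)=0.576264; N=√[2·2·6·1]=4.898979
k: max(0,(1)−(0))=1 … min(2+(1),2−(0))=2
  k=1: (−1)^0·4.8990/(2)·0.8173^3·0.5763^1 = +0.770519
  k=2: (−1)^1·4.8990/(2)·0.8173^1·0.5763^3 = -0.383091
d^2_{0,1}(1.2283) = +0.770519 -0.383091 = +0.387428
Attach z-rotation phases: D = e^{-i(0)(4.6348)}·(+0.387428)·e^{-i(1)(0.3011)} = +0.369998-0.114900i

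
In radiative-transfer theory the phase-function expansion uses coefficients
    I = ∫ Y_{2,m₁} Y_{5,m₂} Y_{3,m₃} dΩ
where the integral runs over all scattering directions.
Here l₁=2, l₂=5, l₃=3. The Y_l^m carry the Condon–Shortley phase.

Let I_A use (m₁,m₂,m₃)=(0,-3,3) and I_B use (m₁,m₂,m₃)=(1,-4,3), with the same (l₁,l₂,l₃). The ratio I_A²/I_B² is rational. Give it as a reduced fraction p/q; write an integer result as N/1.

1/3

Same 2,5,3: normalisation and zero-m 3j drop out of the ratio.
A: Δ: 4! 0! 6! / 11! → 1/2310; sum: t=2:+1/2880 = 1/2880; 3j²(2 5 3; 0 -3 3) = Δ·Π!·Σ² = 2/165  (sign +1)
B: Δ: 4! 0! 6! / 11! → 1/2310; sum: t=1:−1/4320 = -1/4320; 3j²(2 5 3; 1 -4 3) = Δ·Π!·Σ² = 2/55  (sign -1)
I_A²/I_B² = (2/165)/(2/55) = 1/3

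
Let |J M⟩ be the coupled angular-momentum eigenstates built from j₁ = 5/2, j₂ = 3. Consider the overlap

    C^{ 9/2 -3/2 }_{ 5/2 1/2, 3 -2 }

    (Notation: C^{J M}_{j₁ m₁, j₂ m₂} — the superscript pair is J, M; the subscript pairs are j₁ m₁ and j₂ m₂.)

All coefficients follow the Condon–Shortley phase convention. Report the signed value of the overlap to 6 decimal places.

triangle: 1!·4!·5!/11! = 2880/39916800
(j±m)!: 3!·2!·1!·5!·3!·6! = 6220800
prefactor² = (2J+1)·Δ·N² = 345600/77
  k=0: +1/(0!·1!·2!·1!·2!·4!) = 1/96
  k=1: −1/(1!·0!·1!·0!·3!·5!) = -1/720
Σ = 13/1440  ⇒  CG² = 345600/77·(13/1440)² = 169/462
CG = +√(169/462) = +0.604815

+√(169/462) = +0.604815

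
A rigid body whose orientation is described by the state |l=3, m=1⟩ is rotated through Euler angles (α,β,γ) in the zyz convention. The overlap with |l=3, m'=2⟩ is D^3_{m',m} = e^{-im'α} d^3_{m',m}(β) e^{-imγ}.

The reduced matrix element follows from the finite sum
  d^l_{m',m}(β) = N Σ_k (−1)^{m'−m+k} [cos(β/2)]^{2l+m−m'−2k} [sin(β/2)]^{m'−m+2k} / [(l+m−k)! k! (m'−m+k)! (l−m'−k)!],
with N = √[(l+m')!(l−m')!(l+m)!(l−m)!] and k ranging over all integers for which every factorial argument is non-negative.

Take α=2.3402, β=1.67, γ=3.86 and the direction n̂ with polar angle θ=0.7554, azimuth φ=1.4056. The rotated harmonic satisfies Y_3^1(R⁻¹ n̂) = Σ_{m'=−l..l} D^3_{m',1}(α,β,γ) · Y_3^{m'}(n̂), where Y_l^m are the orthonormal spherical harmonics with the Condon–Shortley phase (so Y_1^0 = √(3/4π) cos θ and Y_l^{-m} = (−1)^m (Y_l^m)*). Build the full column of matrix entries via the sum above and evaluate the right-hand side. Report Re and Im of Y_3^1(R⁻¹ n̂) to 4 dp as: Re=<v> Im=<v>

Need the full column D^3_{m',1} for m'=−3..3 at α=2.3402, β=1.6700, γ=3.8600.
cos(β/2)=0.671178, sin(β/2)=0.741297
d^3_{-3,1}: single k=4 term ⇒ +0.526852;  D = -0.526757-0.010013i
d^3_{-2,1}: k∈[3..4] ⇒ +0.778966 -0.475113 = +0.303852;  D = +0.207206+0.222243i
d^3_{-1,1}: k∈[2..4] ⇒ +0.669091 -1.088260 +0.165940 = -0.253229;  D = -0.012908+0.252900i
d^3_{0,1}: k∈[1..3] ⇒ +0.349760 -1.279971 +0.520461 = -0.409751;  D = +0.308483-0.269692i
d^3_{1,1}: k∈[0..2] ⇒ +0.091417 -0.892121 +0.816195 = +0.015491;  D = +0.015437+0.001284i
d^3_{2,1}: k∈[0..1] ⇒ -0.319286 +0.778966 = +0.459680;  D = -0.291332-0.355572i
d^3_{3,1}: single k=0 term ⇒ +0.431896;  D = -0.049548+0.429045i
Y_3^{m'}(θ=0.7554,φ=1.4056) and Σ D·Y over m':
  (-0.5268-0.0100i)·(-0.0639+0.1183i)  (+0.2072+0.2222i)·(-0.3308-0.1134i)  (-0.0129+0.2529i)·(+0.0601-0.3606i)  (+0.3085-0.2697i)·(-0.0951+0.0000i)  (+0.0154+0.0013i)·(-0.0601-0.3606i)  (-0.2913-0.3556i)·(-0.3308+0.1134i)  (-0.0495+0.4290i)·(+0.0639+0.1183i)
Y_3^1(R⁻¹ n̂) = +0.134941-0.012677i

Re=0.1349 Im=-0.0127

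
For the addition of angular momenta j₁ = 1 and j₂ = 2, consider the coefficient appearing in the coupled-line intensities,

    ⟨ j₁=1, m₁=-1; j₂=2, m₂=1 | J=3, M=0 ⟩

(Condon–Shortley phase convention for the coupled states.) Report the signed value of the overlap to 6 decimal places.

+√(1/5) = +0.447214

j₁+j₂−J=0  J+j₁−j₂=2  J−j₁+j₂=4  j₁+j₂+J+1=7
(j₁±m₁, j₂±m₂, J±M) = (0,2,3,1,3,3)
P² = 144/5
sum k=0..0:
  [0] +1/12 = 1/12
S = 1/12
C² = P²·S² = 1/5 ; C = +0.447214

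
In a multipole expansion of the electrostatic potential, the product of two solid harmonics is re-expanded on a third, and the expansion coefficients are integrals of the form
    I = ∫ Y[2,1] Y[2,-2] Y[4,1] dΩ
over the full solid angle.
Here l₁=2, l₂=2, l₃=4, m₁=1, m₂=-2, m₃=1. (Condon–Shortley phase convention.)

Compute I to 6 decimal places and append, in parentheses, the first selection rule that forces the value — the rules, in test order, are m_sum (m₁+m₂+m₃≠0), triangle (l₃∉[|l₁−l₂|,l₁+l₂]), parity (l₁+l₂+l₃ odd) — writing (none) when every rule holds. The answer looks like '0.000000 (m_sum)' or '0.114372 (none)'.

Rules hold: Σm=0, L=8 even, 0≤4≤4.
N = 5·5·9 = 225
Δ = 0!·4!·4!/9! = 1/630
Racah Σ t=0..0: t=0:+1/16 = 1/16
⇒ 3j(2 2 4; 0 0 0)² = 2/35, sgn +1
Racah Σ t=0..0: t=0:+1/144 = 1/144
⇒ 3j(2 2 4; 1 -2 1)² = 1/126, sgn -1
4πI² = N·(3j₀)²·(3jₘ)² = 5/49
I = -1·√(0.102041/4π) = -0.09011188
No selection rule forces the value: the integral is nonzero (none).

-0.090112 (none)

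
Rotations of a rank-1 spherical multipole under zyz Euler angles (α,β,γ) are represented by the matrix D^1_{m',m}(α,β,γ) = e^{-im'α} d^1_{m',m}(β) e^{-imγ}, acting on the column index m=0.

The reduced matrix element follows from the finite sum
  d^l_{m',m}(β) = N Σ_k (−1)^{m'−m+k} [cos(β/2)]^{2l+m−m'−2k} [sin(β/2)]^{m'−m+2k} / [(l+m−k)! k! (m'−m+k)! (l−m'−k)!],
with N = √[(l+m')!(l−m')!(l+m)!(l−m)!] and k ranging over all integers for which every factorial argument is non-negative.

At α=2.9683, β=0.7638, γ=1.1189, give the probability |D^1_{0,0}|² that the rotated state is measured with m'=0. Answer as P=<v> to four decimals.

D^1_{0,0}(2.9683,0.7638,1.1189) = e^{-i·0·2.9683}·d^1_{0,0}(0.7638)·e^{-i·0·1.1189}. Compute d first:
c=cos(0.763800/2)=0.927958, s=sin(0.763800/2)=0.372684; N=√[1·1·1·1]=1.000000
The bounds max(0,m−m')=0 and min(l+m,l−m')=1 give 2 terms
  k=0: (−1)^0·1.0000/(1)·0.9280^2·0.3727^0 = +0.861106
  k=1: (−1)^1·1.0000/(1)·0.9280^0·0.3727^2 = -0.138894
d^1_{0,0}(0.7638) = +0.861106 -0.138894 = +0.722213
|D^1_{0,0}|² = |d^1_{0,0}(β)|² = (+0.722213)² = 0.521591 (the z-rotation phases have unit modulus)

P=0.5216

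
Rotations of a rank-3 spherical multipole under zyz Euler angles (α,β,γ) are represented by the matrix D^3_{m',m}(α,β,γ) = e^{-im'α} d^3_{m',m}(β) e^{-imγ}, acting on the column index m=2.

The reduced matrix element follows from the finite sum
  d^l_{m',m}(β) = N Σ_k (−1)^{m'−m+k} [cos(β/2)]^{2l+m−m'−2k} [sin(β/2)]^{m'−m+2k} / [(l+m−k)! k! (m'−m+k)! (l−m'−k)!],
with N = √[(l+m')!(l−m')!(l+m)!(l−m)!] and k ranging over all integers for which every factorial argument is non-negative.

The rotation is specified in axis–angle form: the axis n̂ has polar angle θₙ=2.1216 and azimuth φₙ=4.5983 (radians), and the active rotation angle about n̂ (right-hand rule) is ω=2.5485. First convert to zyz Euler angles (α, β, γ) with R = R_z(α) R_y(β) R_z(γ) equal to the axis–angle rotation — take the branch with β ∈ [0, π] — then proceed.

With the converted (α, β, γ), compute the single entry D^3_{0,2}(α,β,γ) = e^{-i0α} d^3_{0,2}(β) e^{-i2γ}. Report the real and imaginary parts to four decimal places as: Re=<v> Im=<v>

Re=0.1130 Im=-0.3847

Axis–angle → zyz. n̂ = (sinθₙcosφₙ, sinθₙsinφₙ, cosθₙ) = (-0.097005, -0.846565, -0.523372), ω = 2.5485.
R = I cosω + sinω [n̂]ₓ + (1−cosω) n̂n̂ᵀ gives
  R = [-0.812003, +0.442744, -0.380300; -0.142311, +0.481731, +0.864687; +0.566038, +0.756249, -0.328160]
β = atan2(√(R₁₃²+R₂₃²), R₃₃) = 1.905151; α = atan2(R₂₃, R₁₃) mod 2π = 1.985146; γ = atan2(R₃₂, −R₃₁) mod 2π = 2.213324
D^3_{0,2}(1.9851,1.9052,2.2133) = e^{-i·0·1.9851}·d^3_{0,2}(1.9052)·e^{-i·2·2.2133}. Compute d first:
Half-angle: c=0.579586, s=0.814911. N=√(6·6·120·1)=65.726707
The bounds max(0,m−m')=2 and min(l+m,l−m')=3 give 2 terms
  k=2: (−1)^0·65.7267/(12)·0.5796^4·0.8149^2 = +0.410443
  k=3: (−1)^1·65.7267/(12)·0.5796^2·0.8149^4 = -0.811404
d^3_{0,2}(1.9052) = +0.410443 -0.811404 = -0.400961
Phases: e^{-i·(0)·1.9851}=+1.000000+0.000000i, e^{-i·(2)·2.2133}=-0.281868+0.959453i ⇒ D=+0.113018-0.384704i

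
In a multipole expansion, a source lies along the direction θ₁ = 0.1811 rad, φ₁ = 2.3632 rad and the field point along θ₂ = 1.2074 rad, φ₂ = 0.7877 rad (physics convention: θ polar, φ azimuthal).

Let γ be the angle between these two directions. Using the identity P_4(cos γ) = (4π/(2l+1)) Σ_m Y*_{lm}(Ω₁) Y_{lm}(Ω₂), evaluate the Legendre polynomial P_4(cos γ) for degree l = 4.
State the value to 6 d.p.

Expand P_4 via completeness: Σ_{m} conj(Y_{4,m}) at Ω₁ times Y_{4,m} at Ω₂ —
  term(m=-4) = 0.00016 + 0.00000j   from Y*(Ω₁)=-0.00047 - 0.00001j, Y(Ω₂)=-0.33776 + 0.00311j
  term(m=-3) = 0.00004 - 0.00261j   from Y*(Ω₁)=0.00498 + 0.00519j, Y(Ω₂)=-0.25867 - 0.25512j
  term(m=-2) = 0.00212 + 0.00002j   from Y*(Ω₁)=0.00088 - 0.06264j, Y(Ω₂)=0.00016 + 0.03378j
  term(m=-1) = 0.00049 - 0.10515j   from Y*(Ω₁)=-0.22517 + 0.22203j, Y(Ω₂)=-0.23459 + 0.23567j
  term(m=+0) = -0.01747 + 0.00000j   from Y*(Ω₁)=0.71291 + 0.00000j, Y(Ω₂)=-0.02451 + 0.00000j
  term(m=+1) = 0.00049 + 0.10515j   from Y*(Ω₁)=0.22517 + 0.22203j, Y(Ω₂)=0.23459 + 0.23567j
  term(m=+2) = 0.00212 - 0.00002j   from Y*(Ω₁)=0.00088 + 0.06264j, Y(Ω₂)=0.00016 - 0.03378j
  term(m=+3) = 0.00004 + 0.00261j   from Y*(Ω₁)=-0.00498 + 0.00519j, Y(Ω₂)=0.25867 - 0.25512j
  term(m=+4) = 0.00016 - 0.00000j   from Y*(Ω₁)=-0.00047 + 0.00001j, Y(Ω₂)=-0.33776 - 0.00311j
Total Σ_m = -0.01186 - 0.00000j. Multiply by 1.396263: -0.01656 - 0.00000j. P_4(cos γ) = -0.016560

-0.016560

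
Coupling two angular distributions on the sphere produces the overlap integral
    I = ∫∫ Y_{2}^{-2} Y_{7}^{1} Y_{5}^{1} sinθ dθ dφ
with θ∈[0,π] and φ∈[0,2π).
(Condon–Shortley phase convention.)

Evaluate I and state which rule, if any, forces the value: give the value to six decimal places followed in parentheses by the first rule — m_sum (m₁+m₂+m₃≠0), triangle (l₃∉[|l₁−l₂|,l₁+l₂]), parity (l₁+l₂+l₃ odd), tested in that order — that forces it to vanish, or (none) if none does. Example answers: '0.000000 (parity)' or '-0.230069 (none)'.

m-sum 0 ✓  L=14 even ✓  5≤5≤9 ✓
Π(2lᵢ+1) = 5×15×11 = 825
triangle coeff Δ(2,7,5) = 1/15015
Σ_t [2,2]: t=2:+1/57600 = 1/57600
(3j)²=21/715 [(2 7 5; 0 0 0)], sign=-1
Σ_t [4,4]: t=4:+1/414720 = 1/414720
(3j)²=2/429 [(2 7 5; -2 1 1)], sign=+1
⇒ 4πI² = 210/1859
I = (-1)√(210/1859/(4π)) = -0.09481237
No selection rule forces the value: the integral is nonzero (none).

-0.094812 (none)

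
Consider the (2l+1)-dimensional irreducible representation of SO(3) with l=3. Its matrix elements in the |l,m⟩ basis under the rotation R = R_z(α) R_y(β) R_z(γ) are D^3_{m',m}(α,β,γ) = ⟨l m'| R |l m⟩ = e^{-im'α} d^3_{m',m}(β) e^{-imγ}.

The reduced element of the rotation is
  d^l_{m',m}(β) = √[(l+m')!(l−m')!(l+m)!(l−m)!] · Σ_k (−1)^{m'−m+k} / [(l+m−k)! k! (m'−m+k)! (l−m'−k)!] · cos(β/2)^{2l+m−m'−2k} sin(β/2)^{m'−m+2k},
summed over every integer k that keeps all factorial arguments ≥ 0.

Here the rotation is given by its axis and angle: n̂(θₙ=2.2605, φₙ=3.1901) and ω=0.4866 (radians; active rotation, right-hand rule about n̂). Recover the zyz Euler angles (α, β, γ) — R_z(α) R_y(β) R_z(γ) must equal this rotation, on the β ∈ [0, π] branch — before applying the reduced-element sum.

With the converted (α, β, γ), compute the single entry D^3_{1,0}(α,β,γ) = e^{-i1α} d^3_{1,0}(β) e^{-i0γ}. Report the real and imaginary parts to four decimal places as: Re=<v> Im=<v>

Axis–angle → zyz. n̂ = (sinθₙcosφₙ, sinθₙsinφₙ, cosθₙ) = (-0.770527, -0.037406, -0.636309), ω = 0.4866.
R = I cosω + sinω [n̂]ₓ + (1−cosω) n̂n̂ᵀ gives
  R = [+0.952841, +0.300898, +0.039418; -0.294207, +0.884090, +0.363079; +0.074401, -0.357554, +0.930924]
β = atan2(√(R₁₃²+R₂₃²), R₃₃) = 0.373861; α = atan2(R₂₃, R₁₃) mod 2π = 1.462655; γ = atan2(R₃₂, −R₃₁) mod 2π = 4.507233
D^3_{1,0}(1.4627,0.3739,4.5072) = e^{-i·1·1.4627}·d^3_{1,0}(0.3739)·e^{-i·0·4.5072}. Compute d first:
With c≡cos(β/2)=0.982579 and s≡sin(β/2)=0.185844, N=[24·2·6·6]^{1/2}=41.569219
k∈{0,1,2} keeps every argument non-negative
  k=0: (−1)^1·41.5692/(12)·0.9826^5·0.1858^1 = -0.589626
  k=1: (−1)^2·41.5692/(4)·0.9826^3·0.1858^3 = +0.063279
  k=2: (−1)^3·41.5692/(12)·0.9826^1·0.1858^5 = -0.000755
d^3_{1,0}(0.3739) = -0.589626 +0.063279 -0.000755 = -0.527102
Phases: e^{-i·(1)·1.4627}=+0.107931-0.994158i, e^{-i·(0)·4.5072}=+1.000000+0.000000i ⇒ D=-0.056890+0.524023i

Re=-0.0569 Im=0.5240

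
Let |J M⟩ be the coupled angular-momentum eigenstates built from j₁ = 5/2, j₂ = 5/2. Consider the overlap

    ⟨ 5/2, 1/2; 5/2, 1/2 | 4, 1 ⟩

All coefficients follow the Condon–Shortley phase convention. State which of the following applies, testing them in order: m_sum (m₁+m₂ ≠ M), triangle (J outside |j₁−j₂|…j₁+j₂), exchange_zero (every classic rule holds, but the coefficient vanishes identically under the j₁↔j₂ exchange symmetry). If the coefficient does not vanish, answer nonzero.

exchange_zero

m-sum: m₁+m₂ = 1/2+1/2 = 1, M = 1  ✓
triangle: |j₁−j₂| = 0 ≤ J = 4 ≤ j₁+j₂ = 5  ✓
exchange: j₁=j₂ and m₁=m₂, and (−1)^(j₁+j₂−J) = (−1)^1 = −1 forces ⟨j₁m₁;j₂m₂|JM⟩ = −⟨j₂m₂;j₁m₁|JM⟩ = −⟨j₁m₁;j₂m₂|JM⟩ ⇒ the coefficient vanishes identically
Racah sum check: Σ_k collapses to 0 ⇒ CG = 0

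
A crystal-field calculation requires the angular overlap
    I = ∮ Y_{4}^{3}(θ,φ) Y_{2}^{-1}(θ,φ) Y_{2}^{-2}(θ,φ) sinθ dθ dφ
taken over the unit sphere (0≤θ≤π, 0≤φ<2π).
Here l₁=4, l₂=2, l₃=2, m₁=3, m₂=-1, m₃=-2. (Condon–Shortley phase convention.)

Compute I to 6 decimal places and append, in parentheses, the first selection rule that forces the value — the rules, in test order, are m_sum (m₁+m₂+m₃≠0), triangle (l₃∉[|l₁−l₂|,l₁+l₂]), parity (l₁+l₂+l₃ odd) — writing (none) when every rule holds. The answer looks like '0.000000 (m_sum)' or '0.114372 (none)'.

m-sum 0 ✓  L=8 even ✓  2≤2≤6 ✓
Π(2lᵢ+1) = 9×5×5 = 225
triangle coeff Δ(4,2,2) = 1/630
Σ_t [2,2]: t=2:+1/16 = 1/16
(3j)²=2/35 [(4 2 2; 0 0 0)], sign=+1
Σ_t [1,1]: t=1:−1/144 = -1/144
(3j)²=1/18 [(4 2 2; 3 -1 -2)], sign=-1
⇒ 4πI² = 5/7
I = (-1)√(5/7/(4π)) = -0.23841361
No selection rule forces the value: the integral is nonzero (none).

-0.238414 (none)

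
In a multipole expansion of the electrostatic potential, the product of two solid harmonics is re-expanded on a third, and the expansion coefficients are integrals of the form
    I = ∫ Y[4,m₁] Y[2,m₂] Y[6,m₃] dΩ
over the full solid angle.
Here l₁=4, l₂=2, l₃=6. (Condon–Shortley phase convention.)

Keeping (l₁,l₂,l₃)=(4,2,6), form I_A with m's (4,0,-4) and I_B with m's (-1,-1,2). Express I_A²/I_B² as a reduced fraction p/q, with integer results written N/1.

Same 4,2,6: normalisation and zero-m 3j drop out of the ratio.
A: Δ: 0! 8! 4! / 13! → 1/6435; sum: t=0:+1/161280 = 1/161280; 3j²(4 2 6; 4 0 -4) = Δ·Π!·Σ² = 1/143  (sign +1)
B: Δ: 0! 8! 4! / 13! → 1/6435; sum: t=0:+1/4320 = 1/4320; 3j²(4 2 6; -1 -1 2) = Δ·Π!·Σ² = 224/6435  (sign +1)
I_A²/I_B² = (1/143)/(224/6435) = 45/224

45/224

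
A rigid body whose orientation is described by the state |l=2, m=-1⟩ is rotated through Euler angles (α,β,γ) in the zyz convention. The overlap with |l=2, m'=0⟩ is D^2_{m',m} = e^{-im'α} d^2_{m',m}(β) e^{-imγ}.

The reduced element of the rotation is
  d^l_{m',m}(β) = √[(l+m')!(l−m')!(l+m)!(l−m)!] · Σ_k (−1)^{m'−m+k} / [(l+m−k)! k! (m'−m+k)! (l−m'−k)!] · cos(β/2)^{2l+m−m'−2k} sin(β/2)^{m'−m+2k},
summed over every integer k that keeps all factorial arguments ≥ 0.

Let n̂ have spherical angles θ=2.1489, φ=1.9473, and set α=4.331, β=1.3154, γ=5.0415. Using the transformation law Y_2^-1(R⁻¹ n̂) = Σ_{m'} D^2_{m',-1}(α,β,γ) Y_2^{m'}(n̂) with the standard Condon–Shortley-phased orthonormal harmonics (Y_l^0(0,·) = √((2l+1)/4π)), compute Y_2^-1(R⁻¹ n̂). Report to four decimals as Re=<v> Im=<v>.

Need the full column D^2_{m',-1} for m'=−2..2 at α=4.3310, β=1.3154, γ=5.0415.
cos(β/2)=0.791400, sin(β/2)=0.611298
d^2_{-2,-1}: single k=1 term ⇒ +0.605999;  D = +0.254641+0.549902i
d^2_{-1,-1}: k∈[0..1] ⇒ +0.392270 -0.702134 = -0.309864;  D = +0.309441-0.016192i
d^2_{0,-1}: k∈[0..1] ⇒ -0.742194 +0.442824 = -0.299370;  D = -0.096757+0.283303i
d^2_{1,-1}: k∈[0..1] ⇒ +0.702134 -0.139641 = +0.562493;  D = +0.426390+0.366865i
d^2_{2,-1}: single k=0 term ⇒ -0.361564;  D = +0.320888-0.166612i
Y_2^{m'}(θ=2.1489,φ=1.9473) and Σ D·Y over m':
  (+0.2546+0.5499i)·(-0.1977+0.1853i)  (+0.3094-0.0162i)·(+0.1300+0.3288i)  (-0.0968+0.2833i)·(-0.0329+0.0000i)  (+0.4264+0.3669i)·(-0.1300+0.3288i)  (+0.3209-0.1666i)·(-0.1977-0.1853i)
Y_2^-1(R⁻¹ n̂) = -0.373844+0.094781i

Re=-0.3738 Im=0.0948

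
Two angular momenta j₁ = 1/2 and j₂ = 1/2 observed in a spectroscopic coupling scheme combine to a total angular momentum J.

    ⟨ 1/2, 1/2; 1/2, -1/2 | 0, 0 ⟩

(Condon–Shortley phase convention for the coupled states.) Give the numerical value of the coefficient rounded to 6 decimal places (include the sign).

+0.707107  (= +√(1/2))

√[1·1!0!0!/2! · 1!0!0!1!0!0!] = √(1/2)
  +(−1)^0/∏(0,1,0,0,0,0)! = 1  (running 1)
⟨..|..⟩ = √(1/2)·(1) = +0.707107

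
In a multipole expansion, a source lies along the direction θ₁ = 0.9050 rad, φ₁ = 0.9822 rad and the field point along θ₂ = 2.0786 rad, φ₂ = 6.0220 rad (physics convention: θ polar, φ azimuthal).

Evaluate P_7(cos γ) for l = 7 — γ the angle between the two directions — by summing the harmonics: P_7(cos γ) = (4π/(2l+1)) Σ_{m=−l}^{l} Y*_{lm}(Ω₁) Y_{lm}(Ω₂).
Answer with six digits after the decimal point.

Addition theorem: P_7(cos γ) = (4π/15) Σ_m Y*_{lm}(Ω₁) Y_{lm}(Ω₂), m = −7…7:
  [-7]  conj(Y_{7,-7})(Ω₁) = 0.07718 + 0.05193j ; Y_{7,-7}(Ω₂) = -0.04953 + 0.18810j ; Δ = -0.01359 + 0.01195j
  [-6]  conj(Y_{7,-6})(Ω₁) = 0.25286 - 0.10394j ; Y_{7,-6}(Ω₂) = -0.00149 - 0.40499j ; Δ = -0.04247 - 0.10225j
  [-5]  conj(Y_{7,-5})(Ω₁) = 0.08624 - 0.42849j ; Y_{7,-5}(Ω₂) = 0.10148 + 0.37414j ; Δ = 0.16907 - 0.01122j
  [-4]  conj(Y_{7,-4})(Ω₁) = -0.23986 - 0.24073j ; Y_{7,-4}(Ω₂) = -0.00771 - 0.01328j ; Δ = -0.00135 + 0.00504j
  [-3]  conj(Y_{7,-3})(Ω₁) = 0.07205 - 0.01423j ; Y_{7,-3}(Ω₂) = -0.24110 - 0.24022j ; Δ = -0.02079 - 0.01388j
  [-2]  conj(Y_{7,-2})(Ω₁) = 0.14103 - 0.33961j ; Y_{7,-2}(Ω₂) = 0.15176 + 0.08737j ; Δ = 0.05108 - 0.03922j
  [-1]  conj(Y_{7,-1})(Ω₁) = -0.04805 - 0.07198j ; Y_{7,-1}(Ω₂) = 0.26514 + 0.07087j ; Δ = -0.00764 - 0.02249j
  [+0]  conj(Y_{7,0})(Ω₁) = 0.34294 + 0.00000j ; Y_{7,0}(Ω₂) = -0.21278 + 0.00000j ; Δ = -0.07297 + 0.00000j
  [+1]  conj(Y_{7,1})(Ω₁) = 0.04805 - 0.07198j ; Y_{7,1}(Ω₂) = -0.26514 + 0.07087j ; Δ = -0.00764 + 0.02249j
  [+2]  conj(Y_{7,2})(Ω₁) = 0.14103 + 0.33961j ; Y_{7,2}(Ω₂) = 0.15176 - 0.08737j ; Δ = 0.05108 + 0.03922j
  [+3]  conj(Y_{7,3})(Ω₁) = -0.07205 - 0.01423j ; Y_{7,3}(Ω₂) = 0.24110 - 0.24022j ; Δ = -0.02079 + 0.01388j
  [+4]  conj(Y_{7,4})(Ω₁) = -0.23986 + 0.24073j ; Y_{7,4}(Ω₂) = -0.00771 + 0.01328j ; Δ = -0.00135 - 0.00504j
  [+5]  conj(Y_{7,5})(Ω₁) = -0.08624 - 0.42849j ; Y_{7,5}(Ω₂) = -0.10148 + 0.37414j ; Δ = 0.16907 + 0.01122j
  [+6]  conj(Y_{7,6})(Ω₁) = 0.25286 + 0.10394j ; Y_{7,6}(Ω₂) = -0.00149 + 0.40499j ; Δ = -0.04247 + 0.10225j
  [+7]  conj(Y_{7,7})(Ω₁) = -0.07718 + 0.05193j ; Y_{7,7}(Ω₂) = 0.04953 + 0.18810j ; Δ = -0.01359 - 0.01195j
Σ over m = 0.19564 + 0.00000j; ×(4π/15) → 0.16390 + 0.00000j. Real part: 0.163896

0.163896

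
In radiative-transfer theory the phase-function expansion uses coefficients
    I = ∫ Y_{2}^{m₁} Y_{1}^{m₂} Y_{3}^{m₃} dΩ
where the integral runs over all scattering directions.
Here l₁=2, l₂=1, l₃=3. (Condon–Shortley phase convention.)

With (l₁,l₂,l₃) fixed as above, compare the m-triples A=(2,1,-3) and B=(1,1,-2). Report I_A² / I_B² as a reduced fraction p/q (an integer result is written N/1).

3/2

Same 2,1,3: normalisation and zero-m 3j drop out of the ratio.
A: Δ: 0! 4! 2! / 7! → 1/105; sum: t=0:+1/48 = 1/48; 3j²(2 1 3; 2 1 -3) = Δ·Π!·Σ² = 1/7  (sign +1)
B: Δ: 0! 4! 2! / 7! → 1/105; sum: t=0:+1/12 = 1/12; 3j²(2 1 3; 1 1 -2) = Δ·Π!·Σ² = 2/21  (sign -1)
I_A²/I_B² = (1/7)/(2/21) = 3/2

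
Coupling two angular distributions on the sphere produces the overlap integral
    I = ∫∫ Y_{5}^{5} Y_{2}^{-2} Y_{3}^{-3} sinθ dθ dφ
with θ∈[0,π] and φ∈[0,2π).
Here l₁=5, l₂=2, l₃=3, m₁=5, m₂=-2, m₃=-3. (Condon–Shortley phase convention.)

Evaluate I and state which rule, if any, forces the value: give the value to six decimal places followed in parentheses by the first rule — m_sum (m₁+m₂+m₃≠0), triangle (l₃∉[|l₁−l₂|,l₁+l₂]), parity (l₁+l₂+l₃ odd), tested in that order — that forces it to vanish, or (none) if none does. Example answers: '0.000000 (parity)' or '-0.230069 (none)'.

-0.347235 (none)

m-sum 0 ✓  L=10 even ✓  3≤3≤7 ✓
Π(2lᵢ+1) = 11×5×7 = 385
triangle coeff Δ(5,2,3) = 1/2310
Σ_t [2,2]: t=2:+1/144 = 1/144
(3j)²=10/231 [(5 2 3; 0 0 0)], sign=-1
Σ_t [0,0]: t=0:+1/17280 = 1/17280
(3j)²=1/11 [(5 2 3; 5 -2 -3)], sign=+1
⇒ 4πI² = 50/33
I = (-1)√(50/33/(4π)) = -0.34723469
No selection rule forces the value: the integral is nonzero (none).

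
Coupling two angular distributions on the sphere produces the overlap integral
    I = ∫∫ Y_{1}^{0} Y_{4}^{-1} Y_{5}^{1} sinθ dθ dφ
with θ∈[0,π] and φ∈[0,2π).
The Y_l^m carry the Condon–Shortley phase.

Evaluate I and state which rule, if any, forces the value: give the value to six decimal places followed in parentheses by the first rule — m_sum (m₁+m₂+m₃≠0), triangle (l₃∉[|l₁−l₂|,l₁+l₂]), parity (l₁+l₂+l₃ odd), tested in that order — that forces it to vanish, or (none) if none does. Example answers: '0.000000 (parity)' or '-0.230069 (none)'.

Rules hold: Σm=0, L=10 even, 3≤5≤5.
N = 3·9·11 = 297
Δ = 0!·2!·8!/11! = 1/495
Racah Σ t=0..0: t=0:+1/576 = 1/576
⇒ 3j(1 4 5; 0 0 0)² = 5/99, sgn -1
Racah Σ t=0..0: t=0:+1/720 = 1/720
⇒ 3j(1 4 5; 0 -1 1)² = 8/165, sgn +1
4πI² = N·(3j₀)²·(3jₘ)² = 8/11
I = -1·√(0.727273/4π) = -0.24057125
No selection rule forces the value: the integral is nonzero (none).

-0.240571 (none)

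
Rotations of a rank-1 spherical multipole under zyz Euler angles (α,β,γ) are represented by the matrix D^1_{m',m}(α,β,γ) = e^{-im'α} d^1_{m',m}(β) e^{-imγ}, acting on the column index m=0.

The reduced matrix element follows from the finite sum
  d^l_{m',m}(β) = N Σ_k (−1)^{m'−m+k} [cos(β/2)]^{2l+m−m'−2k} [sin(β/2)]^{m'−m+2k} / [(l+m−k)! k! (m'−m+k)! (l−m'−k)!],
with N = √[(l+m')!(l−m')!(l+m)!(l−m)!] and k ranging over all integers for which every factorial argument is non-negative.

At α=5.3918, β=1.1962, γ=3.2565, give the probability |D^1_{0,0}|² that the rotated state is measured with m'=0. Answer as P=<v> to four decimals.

P=0.1339

D^1_{0,0}(5.3918,1.1962,3.2565) = e^{-i·0·5.3918}·d^1_{0,0}(1.1962)·e^{-i·0·3.2565}. Compute d first:
Half-angle: c=0.826407, s=0.563073. N=√(1·1·1·1)=1.000000
Admissible k: 0..1 (factorial args all ≥0)
  k=0: (−1)^0·1.0000/(1)·0.8264^2·0.5631^0 = +0.682948
  k=1: (−1)^1·1.0000/(1)·0.8264^0·0.5631^2 = -0.317052
d^1_{0,0}(1.1962) = +0.682948 -0.317052 = +0.365897
|D^1_{0,0}|² = |d^1_{0,0}(β)|² = (+0.365897)² = 0.133881 (the z-rotation phases have unit modulus)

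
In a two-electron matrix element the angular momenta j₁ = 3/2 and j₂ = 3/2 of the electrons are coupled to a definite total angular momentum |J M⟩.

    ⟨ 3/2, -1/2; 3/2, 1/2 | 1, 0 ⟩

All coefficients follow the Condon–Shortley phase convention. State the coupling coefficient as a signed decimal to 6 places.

√[3·2!1!1!/5! · 1!2!2!1!1!1!] = √(1/5)
  +(−1)^1/∏(1,1,1,1,0,0)! = -1  (running -1)
  +(−1)^2/∏(2,0,0,0,1,1)! = 1/2  (running -1/2)
⟨..|..⟩ = √(1/5)·(-1/2) = -0.223607

-0.223607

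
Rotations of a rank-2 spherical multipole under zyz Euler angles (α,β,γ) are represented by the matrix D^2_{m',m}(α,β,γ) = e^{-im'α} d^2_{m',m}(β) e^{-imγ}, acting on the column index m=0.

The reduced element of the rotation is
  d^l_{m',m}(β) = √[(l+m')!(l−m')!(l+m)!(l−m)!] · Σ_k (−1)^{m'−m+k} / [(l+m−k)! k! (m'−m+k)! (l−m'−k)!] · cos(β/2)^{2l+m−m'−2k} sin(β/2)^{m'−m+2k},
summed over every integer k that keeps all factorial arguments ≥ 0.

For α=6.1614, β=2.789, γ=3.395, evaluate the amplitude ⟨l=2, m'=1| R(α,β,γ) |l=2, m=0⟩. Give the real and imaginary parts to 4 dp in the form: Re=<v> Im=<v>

Split into d^2_{1,0}(β=2.7890) × two z-phases.
With c≡cos(β/2)=0.175385 and s≡sin(β/2)=0.984500, N=[6·1·2·2]^{1/2}=4.898979
Admissible k: 0..1 (factorial args all ≥0)
  k=0: (−1)^1·4.8990/(2)·0.1754^3·0.9845^1 = -0.013010
  k=1: (−1)^2·4.8990/(2)·0.1754^1·0.9845^3 = +0.409934
d^2_{1,0}(2.7890) = -0.013010 +0.409934 = +0.396924
D = (+0.992593+0.121484i)·(+0.396924)·(+1.000000+0.000000i) = +0.393985+0.048220i

Re=0.3940 Im=0.0482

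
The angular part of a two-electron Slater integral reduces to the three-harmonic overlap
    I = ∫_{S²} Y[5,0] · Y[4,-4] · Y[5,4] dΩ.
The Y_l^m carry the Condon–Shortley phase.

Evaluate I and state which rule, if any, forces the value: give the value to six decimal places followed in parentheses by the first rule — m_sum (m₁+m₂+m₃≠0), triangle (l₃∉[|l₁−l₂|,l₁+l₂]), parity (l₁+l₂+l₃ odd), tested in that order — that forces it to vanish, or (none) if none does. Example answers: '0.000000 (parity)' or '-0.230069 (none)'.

Checks pass: Σm=0; 14 even; l₃=5∈[1,9].
(2·5+1)(2·4+1)(2·5+1) = 1089
Δ: 4! 6! 4! / 15! → 1/3153150
sum: t=0:+1/69120 t=1:−1/1728 t=2:+1/576 t=3:−1/1728 t=4:+1/69120 = 7/11520
3j²(5 4 5; 0 0 0) = Δ·Π!·Σ² = 2/143  (sign -1)
sum: t=0:+1/69120 = 1/69120
3j²(5 4 5; 0 -4 4) = Δ·Π!·Σ² = 2/143  (sign -1)
combine: 4πI² = 1089·2/143·2/143 = 36/169
take √, sign +1: I = 0.13019760
No selection rule forces the value: the integral is nonzero (none).

0.130198 (none)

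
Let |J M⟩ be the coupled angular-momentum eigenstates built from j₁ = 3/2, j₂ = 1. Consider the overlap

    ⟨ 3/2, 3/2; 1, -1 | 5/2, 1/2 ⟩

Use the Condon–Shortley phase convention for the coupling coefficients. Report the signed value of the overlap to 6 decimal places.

√[6·0!3!2!/6! · 3!0!0!2!3!2!] = √(72/5)
  +(−1)^0/∏(0,0,0,0,3,2)! = 1/12  (running 1/12)
⟨..|..⟩ = √(72/5)·(1/12) = +0.316228

+0.316228  (= +√(1/10))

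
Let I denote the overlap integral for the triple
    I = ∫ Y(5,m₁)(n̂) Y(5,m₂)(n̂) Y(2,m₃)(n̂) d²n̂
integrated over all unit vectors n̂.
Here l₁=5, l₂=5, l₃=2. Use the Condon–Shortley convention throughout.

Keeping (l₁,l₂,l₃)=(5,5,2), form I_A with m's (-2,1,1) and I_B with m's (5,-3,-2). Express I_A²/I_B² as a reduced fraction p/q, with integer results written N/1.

7/5

Same 5,5,2: normalisation and zero-m 3j drop out of the ratio.
A: Δ: 8! 2! 2! / 13! → 1/38610; sum: t=5:−1/1440 t=6:+1/2880 = -1/2880; 3j²(5 5 2; -2 1 1) = Δ·Π!·Σ² = 7/715  (sign +1)
B: Δ: 8! 2! 2! / 13! → 1/38610; sum: t=0:+1/161280 = 1/161280; 3j²(5 5 2; 5 -3 -2) = Δ·Π!·Σ² = 1/143  (sign +1)
I_A²/I_B² = (7/715)/(1/143) = 7/5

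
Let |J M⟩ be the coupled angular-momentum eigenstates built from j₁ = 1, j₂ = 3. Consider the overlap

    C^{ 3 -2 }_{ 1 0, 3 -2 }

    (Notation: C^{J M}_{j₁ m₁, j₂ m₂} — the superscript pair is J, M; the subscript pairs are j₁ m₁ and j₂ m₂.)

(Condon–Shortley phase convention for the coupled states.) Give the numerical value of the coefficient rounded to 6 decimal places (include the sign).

+√(1/3) ≈ +0.577350

triangle: 1!*1!*5!/8! = 120/40320
(j±m)!: 1!*1!*1!*5!*1!*5! = 14400
prefactor² = (2J+1)*Δ*N² = 300
  k=0: +1/(0!*1!*1!*1!*0!*4!) = 1/24
  k=1: −1/(1!*0!*0!*0!*1!*5!) = -1/120
Σ = 1/30  ⇒  CG² = 300*(1/30)² = 1/3
CG = +√(1/3) = +0.577350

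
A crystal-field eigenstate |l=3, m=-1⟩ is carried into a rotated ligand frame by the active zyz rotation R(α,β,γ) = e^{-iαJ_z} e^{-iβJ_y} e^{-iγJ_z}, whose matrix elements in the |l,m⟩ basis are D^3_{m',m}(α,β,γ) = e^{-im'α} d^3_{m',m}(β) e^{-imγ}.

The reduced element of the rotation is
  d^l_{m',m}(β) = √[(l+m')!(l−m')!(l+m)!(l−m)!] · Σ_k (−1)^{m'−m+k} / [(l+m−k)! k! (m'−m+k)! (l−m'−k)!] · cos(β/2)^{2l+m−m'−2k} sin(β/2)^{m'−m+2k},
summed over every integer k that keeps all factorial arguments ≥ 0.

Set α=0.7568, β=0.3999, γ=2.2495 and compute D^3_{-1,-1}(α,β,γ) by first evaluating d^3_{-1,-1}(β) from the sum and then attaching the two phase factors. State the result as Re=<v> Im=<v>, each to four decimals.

First d^3_{-1,-1}(β=0.3999), then the phase factors e^{-i(-1)α} and e^{-i(-1)γ}:
With c≡cos(β/2)=0.980077 and s≡sin(β/2)=0.198620, N=[2·24·2·24]^{1/2}=48.000000
k∈{0,1,2} keeps every argument non-negative
  k=0: (−1)^0·48.0000/(48)·0.9801^6·0.1986^0 = +0.886257
  k=1: (−1)^1·48.0000/(6)·0.9801^4·0.1986^2 = -0.291191
  k=2: (−1)^2·48.0000/(8)·0.9801^2·0.1986^4 = +0.008969
d^3_{-1,-1}(0.3999) = +0.886257 -0.291191 +0.008969 = +0.604036
Phases: e^{-i·(-1)·0.7568}=+0.727037+0.686598i, e^{-i·(-1)·2.2495}=-0.627785+0.778387i ⇒ D=-0.598517+0.081473i

Re=-0.5985 Im=0.0815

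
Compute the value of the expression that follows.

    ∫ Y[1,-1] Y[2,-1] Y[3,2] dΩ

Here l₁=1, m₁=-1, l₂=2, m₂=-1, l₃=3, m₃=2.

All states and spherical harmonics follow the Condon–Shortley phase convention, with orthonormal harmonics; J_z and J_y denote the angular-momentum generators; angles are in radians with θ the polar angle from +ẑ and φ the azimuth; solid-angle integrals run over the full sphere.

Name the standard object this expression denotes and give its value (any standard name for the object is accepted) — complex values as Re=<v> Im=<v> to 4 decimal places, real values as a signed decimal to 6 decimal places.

Gaunt coefficient, +0.261169

This is a Gaunt coefficient — the integral of a triple product of spherical harmonics over the sphere.
Checks pass: Σm=0; 6 even; l₃=3∈[1,3].
(2·1+1)(2·2+1)(2·3+1) = 105
Δ: 0! 2! 4! / 7! → 1/105
sum: t=0:+1/4 = 1/4
3j²(1 2 3; 0 0 0) = Δ·Π!·Σ² = 3/35  (sign -1)
sum: t=0:+1/12 = 1/12
3j²(1 2 3; -1 -1 2) = Δ·Π!·Σ² = 2/21  (sign -1)
combine: 4πI² = 105·3/35·2/21 = 6/7
take √, sign +1: I = 0.26116903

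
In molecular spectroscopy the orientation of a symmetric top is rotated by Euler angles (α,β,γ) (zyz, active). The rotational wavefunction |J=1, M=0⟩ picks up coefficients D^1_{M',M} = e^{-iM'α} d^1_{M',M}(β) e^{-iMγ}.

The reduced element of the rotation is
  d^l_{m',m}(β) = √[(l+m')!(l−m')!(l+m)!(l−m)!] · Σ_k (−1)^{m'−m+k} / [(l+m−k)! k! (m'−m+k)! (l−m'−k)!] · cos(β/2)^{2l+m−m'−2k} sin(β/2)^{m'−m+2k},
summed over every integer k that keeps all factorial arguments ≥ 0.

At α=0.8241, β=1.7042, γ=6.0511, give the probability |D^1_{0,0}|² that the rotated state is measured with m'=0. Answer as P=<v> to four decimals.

P=0.0177

First d^1_{0,0}(β=1.7042), then the phase factors e^{-i(0)α} and e^{-i(0)γ}:
c=cos(1.704200/2)=0.658404, s=sin(1.704200/2)=0.752665; N=√[1·1·1·1]=1.000000
The bounds max(0,m−m')=0 and min(l+m,l−m')=1 give 2 terms
  k=0: (−1)^0·1.0000/(1)·0.6584^2·0.7527^0 = +0.433496
  k=1: (−1)^1·1.0000/(1)·0.6584^0·0.7527^2 = -0.566504
d^1_{0,0}(1.7042) = +0.433496 -0.566504 = -0.133008
|D^1_{0,0}|² = |d^1_{0,0}(β)|² = (-0.133008)² = 0.017691 (the z-rotation phases have unit modulus)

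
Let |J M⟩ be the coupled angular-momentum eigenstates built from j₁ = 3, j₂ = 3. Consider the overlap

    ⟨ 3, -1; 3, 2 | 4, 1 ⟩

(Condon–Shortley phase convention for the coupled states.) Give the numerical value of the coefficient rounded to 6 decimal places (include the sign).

√[9·2!4!4!/11! · 2!4!5!1!5!3!] = √(82944/77)
  +(−1)^1/∏(1,1,3,4,1,0)! = -1/144  (running -1/144)
  +(−1)^2/∏(2,0,2,3,2,1)! = 1/48  (running 1/72)
⟨..|..⟩ = √(82944/77)·(1/72) = +0.455842

+0.455842  (= +√(16/77))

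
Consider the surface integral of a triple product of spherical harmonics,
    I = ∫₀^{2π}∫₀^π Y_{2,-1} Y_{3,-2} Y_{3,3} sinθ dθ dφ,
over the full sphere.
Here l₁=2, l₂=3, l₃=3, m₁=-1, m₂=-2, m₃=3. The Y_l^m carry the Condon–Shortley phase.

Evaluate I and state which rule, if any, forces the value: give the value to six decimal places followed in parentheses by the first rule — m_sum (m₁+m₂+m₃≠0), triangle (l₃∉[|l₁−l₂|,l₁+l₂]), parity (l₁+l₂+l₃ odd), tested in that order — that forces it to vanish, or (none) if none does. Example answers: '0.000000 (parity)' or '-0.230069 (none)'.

m-sum 0 ✓  L=8 even ✓  1≤3≤5 ✓
Π(2lᵢ+1) = 5×7×7 = 245
triangle coeff Δ(2,3,3) = 1/3780
Σ_t [0,2]: t=0:+1/24 t=1:−1/4 t=2:+1/24 = -1/6
(3j)²=4/105 [(2 3 3; 0 0 0)], sign=+1
Σ_t [1,1]: t=1:−1/48 = -1/48
(3j)²=5/84 [(2 3 3; -1 -2 3)], sign=-1
⇒ 4πI² = 5/9
I = (-1)√(5/9/(4π)) = -0.21026104
No selection rule forces the value: the integral is nonzero (none).

-0.210261 (none)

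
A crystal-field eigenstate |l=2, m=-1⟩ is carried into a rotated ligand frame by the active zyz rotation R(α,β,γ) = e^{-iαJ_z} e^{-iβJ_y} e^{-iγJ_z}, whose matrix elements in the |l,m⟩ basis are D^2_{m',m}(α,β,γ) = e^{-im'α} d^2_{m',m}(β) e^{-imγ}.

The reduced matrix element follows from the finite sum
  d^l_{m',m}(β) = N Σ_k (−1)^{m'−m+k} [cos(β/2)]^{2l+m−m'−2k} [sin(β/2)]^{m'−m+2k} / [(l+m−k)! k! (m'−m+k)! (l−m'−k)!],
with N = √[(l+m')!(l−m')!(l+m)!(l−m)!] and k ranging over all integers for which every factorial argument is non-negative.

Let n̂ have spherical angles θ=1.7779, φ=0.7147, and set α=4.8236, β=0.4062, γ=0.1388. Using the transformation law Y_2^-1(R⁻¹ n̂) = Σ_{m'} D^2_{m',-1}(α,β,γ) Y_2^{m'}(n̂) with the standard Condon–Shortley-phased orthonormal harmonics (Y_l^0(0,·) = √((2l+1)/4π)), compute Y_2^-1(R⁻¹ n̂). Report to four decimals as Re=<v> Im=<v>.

Need the full column D^2_{m',-1} for m'=−2..2 at α=4.8236, β=0.4062, γ=0.1388.
cos(β/2)=0.979446, sin(β/2)=0.201707
d^2_{-2,-1}: single k=1 term ⇒ +0.379046;  D = -0.354584-0.133961i
d^2_{-1,-1}: k∈[0..1] ⇒ +0.920284 -0.117091 = +0.803194;  D = +0.198722-0.778222i
d^2_{0,-1}: k∈[0..1] ⇒ -0.464234 +0.019689 = -0.444546;  D = -0.440270-0.061505i
d^2_{1,-1}: k∈[0..1] ⇒ +0.117091 -0.001655 = +0.115435;  D = -0.003184+0.115391i
d^2_{2,-1}: single k=0 term ⇒ -0.016076;  D = +0.016020-0.001343i
Y_2^{m'}(θ=1.7779,φ=0.7147) and Σ D·Y over m':
  (-0.3546-0.1340i)·(+0.0521-0.3662i)  (+0.1987-0.7782i)·(-0.1174+0.1019i)  (-0.4403-0.0615i)·(-0.2754+0.0000i)  (-0.0032+0.1154i)·(+0.1174+0.1019i)  (+0.0160-0.0013i)·(+0.0521+0.3662i)
Y_2^-1(R⁻¹ n̂) = +0.098849+0.270467i

Re=0.0988 Im=0.2705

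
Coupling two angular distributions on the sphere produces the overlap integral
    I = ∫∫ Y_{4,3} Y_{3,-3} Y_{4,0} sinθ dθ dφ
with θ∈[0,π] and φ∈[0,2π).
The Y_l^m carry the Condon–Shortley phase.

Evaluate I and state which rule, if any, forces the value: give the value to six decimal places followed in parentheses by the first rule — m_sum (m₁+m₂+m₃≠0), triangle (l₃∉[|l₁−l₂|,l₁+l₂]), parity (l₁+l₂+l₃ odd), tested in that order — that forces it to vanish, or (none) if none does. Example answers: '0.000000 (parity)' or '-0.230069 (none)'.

L=11 odd ⇒ parity kills the (l;000) factor ⇒ I = 0

0.000000 (parity)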